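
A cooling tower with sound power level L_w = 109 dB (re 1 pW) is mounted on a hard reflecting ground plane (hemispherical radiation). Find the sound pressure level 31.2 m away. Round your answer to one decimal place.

L_p = L_w − 10·log₁₀(2π·r²) with r = 31.2 m.
2π·r² = 6116 m², 10·log₁₀ of that is 37.865 dB.
L_p = 109 − 37.865 = 71.14 dB.

71.1 dB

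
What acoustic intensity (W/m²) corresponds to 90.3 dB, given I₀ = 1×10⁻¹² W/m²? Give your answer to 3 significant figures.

0.00107 W/m²

L = 10·log₁₀(I/I₀) ⇒ I = I₀·10^(L/10) = 10⁻¹² × 10^9.03.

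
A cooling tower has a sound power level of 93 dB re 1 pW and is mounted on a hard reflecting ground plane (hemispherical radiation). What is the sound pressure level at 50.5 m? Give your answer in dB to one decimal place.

51.0 dB

L_p = L_w − 10·log₁₀(2π·r²) with r = 50.5 m.
2π·r² = 1.602e+04 m², 10·log₁₀ of that is 42.048 dB.
L_p = 93 − 42.048 = 50.95 dB.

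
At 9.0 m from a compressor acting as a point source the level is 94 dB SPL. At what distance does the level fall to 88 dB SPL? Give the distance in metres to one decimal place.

The 6.0 dB drop corresponds to a distance ratio of 10^(6.0/20) for a point source.
r₂ = 9.0·10^((94−88)/20) = 9.0·10^(6.0/20) = 17.96 m.

18.0 m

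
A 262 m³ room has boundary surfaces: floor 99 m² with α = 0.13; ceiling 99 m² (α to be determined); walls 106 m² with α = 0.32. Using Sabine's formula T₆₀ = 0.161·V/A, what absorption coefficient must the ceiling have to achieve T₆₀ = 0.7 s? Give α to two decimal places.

From T₆₀ = 0.161·V/A, the target T₆₀ = 0.7 s needs A = 0.161·262/0.7 = 60.26 m².
Absorption from the other surfaces = 99·0.13 + 106·0.32 = 46.79 m², so the ceiling must supply 13.47 m² over 99 m².
α = 13.47/99 = 0.136.

0.14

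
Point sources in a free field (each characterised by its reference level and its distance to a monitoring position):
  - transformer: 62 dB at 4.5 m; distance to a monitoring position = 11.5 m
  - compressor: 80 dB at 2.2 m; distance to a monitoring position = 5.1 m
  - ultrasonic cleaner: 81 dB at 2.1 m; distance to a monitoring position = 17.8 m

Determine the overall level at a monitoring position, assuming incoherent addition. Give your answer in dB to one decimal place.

Propagate each source to the receiver with L = L_ref − 20·log₁₀(r/r_ref), then add intensities.
transformer: 62 − 20·log₁₀(11.5/4.5) = 62 − 8.15 = 53.85 dB.
compressor: 80 − 20·log₁₀(5.1/2.2) = 80 − 7.30 = 72.70 dB.
ultrasonic cleaner: 81 − 20·log₁₀(17.8/2.1) = 81 − 18.56 = 62.44 dB.
Σ 10^(L/10) = 2.060e+07 → L_total = 10·log₁₀(2.060e+07) = 73.14 dB.

73.1 dB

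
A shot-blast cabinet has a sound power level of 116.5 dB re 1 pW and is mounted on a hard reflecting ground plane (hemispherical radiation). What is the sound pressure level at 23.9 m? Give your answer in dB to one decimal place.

81.0 dB

Free-field hemispherical radiation: L_p = L_w − 10·log₁₀(2π·r²), r = 23.9 m.
2π·r² = 3589 m², 10·log₁₀ of that is 35.550 dB.
L_p = 116.5 − 35.550 = 80.95 dB.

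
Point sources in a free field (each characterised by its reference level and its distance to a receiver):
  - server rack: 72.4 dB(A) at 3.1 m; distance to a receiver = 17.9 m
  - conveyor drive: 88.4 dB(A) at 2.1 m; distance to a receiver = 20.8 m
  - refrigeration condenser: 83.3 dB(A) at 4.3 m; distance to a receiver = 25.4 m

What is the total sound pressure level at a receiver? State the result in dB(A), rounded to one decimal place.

Propagate each source to the receiver with L = L_ref − 20·log₁₀(r/r_ref), then add intensities.
server rack: 72.4 − 20·log₁₀(17.9/3.1) = 72.4 − 15.23 = 57.17 dB(A).
conveyor drive: 88.4 − 20·log₁₀(20.8/2.1) = 88.4 − 19.92 = 68.48 dB(A).
refrigeration condenser: 83.3 − 20·log₁₀(25.4/4.3) = 83.3 − 15.43 = 67.87 dB(A).
Σ 10^(L/10) = 1.370e+07 → L_total = 10·log₁₀(1.370e+07) = 71.37 dB(A).

71.4 dB(A)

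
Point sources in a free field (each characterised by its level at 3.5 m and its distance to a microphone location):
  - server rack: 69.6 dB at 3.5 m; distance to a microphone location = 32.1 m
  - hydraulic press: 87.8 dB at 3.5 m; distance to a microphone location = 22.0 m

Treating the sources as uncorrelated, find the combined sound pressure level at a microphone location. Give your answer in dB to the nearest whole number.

72 dB

Apply inverse-square spreading to bring every level to the receiver, then sum 10^(L/10).
server rack: 69.6 − 20·log₁₀(32.1/3.5) = 69.6 − 19.25 = 50.35 dB.
hydraulic press: 87.8 − 20·log₁₀(22.0/3.5) = 87.8 − 15.97 = 71.83 dB.
Σ 10^(L/10) = 1.536e+07 → L_total = 10·log₁₀(1.536e+07) = 71.86 dB.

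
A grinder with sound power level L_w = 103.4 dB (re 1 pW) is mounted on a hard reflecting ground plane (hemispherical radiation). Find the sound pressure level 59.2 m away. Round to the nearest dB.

Free-field hemispherical radiation: L_p = L_w − 10·log₁₀(2π·r²), r = 59.2 m.
2π·r² = 2.202e+04 m², 10·log₁₀ of that is 43.428 dB.
L_p = 103.4 − 43.428 = 59.97 dB.

60 dB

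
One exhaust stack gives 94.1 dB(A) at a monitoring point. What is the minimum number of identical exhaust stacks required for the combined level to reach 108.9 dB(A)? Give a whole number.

31

N identical sources give L₁ + 10·log₁₀ N, so require 10·log₁₀ N ≥ 108.9 − 94.1 = 14.8 dB.
N ≥ 10^(14.8/10) = 30.200, so N = 31.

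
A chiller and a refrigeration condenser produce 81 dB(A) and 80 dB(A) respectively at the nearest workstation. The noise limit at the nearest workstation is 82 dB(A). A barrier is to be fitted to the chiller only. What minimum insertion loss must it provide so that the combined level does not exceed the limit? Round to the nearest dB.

The untreated sources together contribute 10^(80/10) = 1.000e+08, i.e. 80.00 dB(A).
The limit corresponds to 10^(82/10) = 1.585e+08; subtracting the fixed part leaves 5.849e+07 for the chiller, i.e. 77.67 dB(A).
So the chiller must be reduced from 81 to 77.67 dB(A): IL = 3.33 dB.

3 dB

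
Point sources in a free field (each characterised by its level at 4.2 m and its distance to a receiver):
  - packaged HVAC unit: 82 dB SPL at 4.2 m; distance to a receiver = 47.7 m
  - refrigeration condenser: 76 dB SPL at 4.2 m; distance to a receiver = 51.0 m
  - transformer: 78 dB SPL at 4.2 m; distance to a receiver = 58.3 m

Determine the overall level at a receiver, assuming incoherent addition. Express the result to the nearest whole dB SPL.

Propagate each source to the receiver with L = L_ref − 20·log₁₀(r/r_ref), then add intensities.
packaged HVAC unit: 82 − 20·log₁₀(47.7/4.2) = 82 − 21.11 = 60.89 dB SPL.
refrigeration condenser: 76 − 20·log₁₀(51.0/4.2) = 76 − 21.69 = 54.31 dB SPL.
transformer: 78 − 20·log₁₀(58.3/4.2) = 78 − 22.85 = 55.15 dB SPL.
Σ 10^(L/10) = 1.826e+06 → L_total = 10·log₁₀(1.826e+06) = 62.62 dB SPL.

63 dB SPL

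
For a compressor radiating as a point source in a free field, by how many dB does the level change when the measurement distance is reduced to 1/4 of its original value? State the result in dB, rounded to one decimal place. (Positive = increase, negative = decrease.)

+12.0 dB

A point source loses 6 dB per doubling of distance; generally ΔL = −20·log₁₀(r₂/r₁).
ΔL = −20·log₁₀(0.25) = +12.04 dB.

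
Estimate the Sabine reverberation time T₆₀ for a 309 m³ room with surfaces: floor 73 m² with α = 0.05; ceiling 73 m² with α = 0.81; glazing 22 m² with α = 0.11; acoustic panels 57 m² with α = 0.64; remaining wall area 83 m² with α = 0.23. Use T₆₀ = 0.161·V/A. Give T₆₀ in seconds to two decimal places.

0.41 s

Summing Sᵢαᵢ: 73·0.05 + 73·0.81 + 22·0.11 + 57·0.64 + 83·0.23 = 120.77 m².
T₆₀ = 0.161·V/A = 0.161·309/120.77 = 0.412 s.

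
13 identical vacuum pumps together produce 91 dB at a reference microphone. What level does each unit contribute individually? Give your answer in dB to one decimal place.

79.9 dB

13 equal contributions raise the level by 10·log₁₀ 13 = 11.139 dB, so each unit alone gives 91 − 11.139.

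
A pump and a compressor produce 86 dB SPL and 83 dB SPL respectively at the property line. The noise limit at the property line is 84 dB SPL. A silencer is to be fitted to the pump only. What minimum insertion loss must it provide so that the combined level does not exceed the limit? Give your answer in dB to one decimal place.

The untreated sources together contribute 10^(83/10) = 1.995e+08, i.e. 83.00 dB SPL.
To meet 84 dB SPL overall, the treated pump may contribute at most 10^(84/10) − 1.995e+08 = 5.166e+07, i.e. 77.13 dB SPL.
So the pump must be reduced from 86 to 77.13 dB SPL: IL = 8.87 dB.

8.9 dB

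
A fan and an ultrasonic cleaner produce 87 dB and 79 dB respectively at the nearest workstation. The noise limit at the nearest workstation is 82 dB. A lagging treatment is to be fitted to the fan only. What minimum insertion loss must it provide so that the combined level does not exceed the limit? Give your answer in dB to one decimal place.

8.0 dB

Everything except the fan sums to 10^(79/10) = 7.943e+07 in linear terms, 79.00 dB.
The limit corresponds to 10^(82/10) = 1.585e+08; subtracting the fixed part leaves 7.906e+07 for the fan, i.e. 78.98 dB.
Required insertion loss = 87 − 78.98 = 8.02 dB.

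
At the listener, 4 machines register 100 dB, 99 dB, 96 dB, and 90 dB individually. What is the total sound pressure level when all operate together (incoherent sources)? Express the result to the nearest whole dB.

104 dB

Incoherent sources combine by intensity addition: L_total = 10·log₁₀(Σ 10^(L_i/10)).
Σ 10^(L/10) = 10^(100/10) + 10^(99/10) + 10^(96/10) + 10^(90/10) = 2.292e+10.
L_total = 10·log₁₀(2.292e+10) = 103.60 dB.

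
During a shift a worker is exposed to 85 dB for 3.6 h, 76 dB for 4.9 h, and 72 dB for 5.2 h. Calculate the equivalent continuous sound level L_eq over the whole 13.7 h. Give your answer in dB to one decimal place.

80.1 dB

L_eq = 10·log₁₀[(1/T)·Σ tᵢ·10^(Lᵢ/10)] with T = 13.7 h.
Σ tᵢ·10^(Lᵢ/10) = 3.6·10^(85/10) + 4.9·10^(76/10) + 5.2·10^(72/10) = 1.416e+09.
L_eq = 10·log₁₀(1.416e+09/13.7) = 80.14 dB.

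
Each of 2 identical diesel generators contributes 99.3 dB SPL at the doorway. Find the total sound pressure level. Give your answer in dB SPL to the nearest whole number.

N identical incoherent sources raise the level by 10·log₁₀ N.
L_total = 99.3 + 10·log₁₀(2) = 99.3 + 3.010 = 102.31 dB SPL.

102 dB SPL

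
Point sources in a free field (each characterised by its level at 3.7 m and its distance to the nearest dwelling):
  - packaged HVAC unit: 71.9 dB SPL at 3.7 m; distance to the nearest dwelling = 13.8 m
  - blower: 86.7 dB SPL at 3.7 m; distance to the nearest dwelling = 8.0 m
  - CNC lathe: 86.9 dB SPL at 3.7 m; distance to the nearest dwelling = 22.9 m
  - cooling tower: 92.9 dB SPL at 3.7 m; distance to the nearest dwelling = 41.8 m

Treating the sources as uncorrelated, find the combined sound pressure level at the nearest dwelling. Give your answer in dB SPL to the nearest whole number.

81 dB SPL

Propagate each source to the receiver with L = L_ref − 20·log₁₀(r/r_ref), then add intensities.
packaged HVAC unit: 71.9 − 20·log₁₀(13.8/3.7) = 71.9 − 11.43 = 60.47 dB SPL.
blower: 86.7 − 20·log₁₀(8.0/3.7) = 86.7 − 6.70 = 80.00 dB SPL.
CNC lathe: 86.9 − 20·log₁₀(22.9/3.7) = 86.9 − 15.83 = 71.07 dB SPL.
cooling tower: 92.9 − 20·log₁₀(41.8/3.7) = 92.9 − 21.06 = 71.84 dB SPL.
Σ 10^(L/10) = 1.292e+08 → L_total = 10·log₁₀(1.292e+08) = 81.11 dB SPL.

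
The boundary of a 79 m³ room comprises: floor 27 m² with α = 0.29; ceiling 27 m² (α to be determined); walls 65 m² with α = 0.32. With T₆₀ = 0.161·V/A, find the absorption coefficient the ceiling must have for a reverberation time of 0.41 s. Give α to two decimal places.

0.09

A = 0.161·V/T₆₀ = 0.161·79/0.41 = 31.02 m² sabins.
Absorption from the other surfaces = 27·0.29 + 65·0.32 = 28.63 m², so the ceiling must supply 2.39 m² over 27 m².
α = 2.39/27 = 0.089.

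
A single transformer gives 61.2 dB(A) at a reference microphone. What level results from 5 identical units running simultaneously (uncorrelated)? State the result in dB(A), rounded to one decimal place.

L_total = L₁ + 10·log₁₀ N for N identical incoherent sources.
L_total = 61.2 + 10·log₁₀(5) = 61.2 + 6.990 = 68.19 dB(A).

68.2 dB(A)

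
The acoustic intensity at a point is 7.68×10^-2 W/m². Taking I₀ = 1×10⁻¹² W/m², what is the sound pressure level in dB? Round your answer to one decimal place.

Dividing by I₀ shifts the exponent by 12: I/I₀ = 7.68×10^10.
L = 10·(0.8854 + 10) = 108.85 dB.

108.9 dB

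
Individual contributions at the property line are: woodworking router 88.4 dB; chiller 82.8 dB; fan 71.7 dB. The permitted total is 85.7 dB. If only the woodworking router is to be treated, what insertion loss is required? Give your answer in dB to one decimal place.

Fixed contribution from the other sources: Σ 10^(L/10) = 10^(82.8/10) + 10^(71.7/10) = 2.053e+08 (83.12 dB).
The limit corresponds to 10^(85.7/10) = 3.715e+08; subtracting the fixed part leaves 1.662e+08 for the woodworking router, i.e. 82.21 dB.
Required insertion loss = 88.4 − 82.21 = 6.19 dB.

6.2 dB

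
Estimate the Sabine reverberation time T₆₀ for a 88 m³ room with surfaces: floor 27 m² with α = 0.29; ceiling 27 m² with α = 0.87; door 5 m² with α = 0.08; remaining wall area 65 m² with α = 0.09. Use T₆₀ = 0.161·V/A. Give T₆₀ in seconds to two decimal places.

0.38 s

Total absorption A = 27·0.29 + 27·0.87 + 5·0.08 + 65·0.09 = 37.57 m² sabins.
T₆₀ = 0.161 × 88 / 37.57 = 0.377 s.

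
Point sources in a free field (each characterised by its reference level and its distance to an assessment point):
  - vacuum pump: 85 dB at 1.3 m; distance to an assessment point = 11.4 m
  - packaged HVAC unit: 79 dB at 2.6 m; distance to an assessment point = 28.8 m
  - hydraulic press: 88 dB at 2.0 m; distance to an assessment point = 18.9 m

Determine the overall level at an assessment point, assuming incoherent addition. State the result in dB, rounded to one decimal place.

Apply inverse-square spreading to bring every level to the receiver, then sum 10^(L/10).
vacuum pump: 85 − 20·log₁₀(11.4/1.3) = 85 − 18.86 = 66.14 dB.
packaged HVAC unit: 79 − 20·log₁₀(28.8/2.6) = 79 − 20.89 = 58.11 dB.
hydraulic press: 88 − 20·log₁₀(18.9/2.0) = 88 − 19.51 = 68.49 dB.
Σ 10^(L/10) = 1.183e+07 → L_total = 10·log₁₀(1.183e+07) = 70.73 dB.

70.7 dB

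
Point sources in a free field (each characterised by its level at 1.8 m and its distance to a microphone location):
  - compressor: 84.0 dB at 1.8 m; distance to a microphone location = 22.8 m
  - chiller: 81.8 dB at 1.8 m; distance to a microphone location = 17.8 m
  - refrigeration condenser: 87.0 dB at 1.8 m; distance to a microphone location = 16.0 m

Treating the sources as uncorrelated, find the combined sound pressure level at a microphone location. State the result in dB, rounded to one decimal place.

First find each source's level at the receiver (point-source: −20·log₁₀(r/r_ref)), then combine on an intensity basis.
compressor: 84.0 − 20·log₁₀(22.8/1.8) = 84.0 − 22.05 = 61.95 dB.
chiller: 81.8 − 20·log₁₀(17.8/1.8) = 81.8 − 19.90 = 61.90 dB.
refrigeration condenser: 87.0 − 20·log₁₀(16.0/1.8) = 87.0 − 18.98 = 68.02 dB.
Σ 10^(L/10) = 9.456e+06 → L_total = 10·log₁₀(9.456e+06) = 69.76 dB.

69.8 dB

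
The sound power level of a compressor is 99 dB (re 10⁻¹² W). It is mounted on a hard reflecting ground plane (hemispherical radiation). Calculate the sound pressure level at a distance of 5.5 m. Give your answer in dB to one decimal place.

Free-field hemispherical radiation: L_p = L_w − 10·log₁₀(2π·r²), r = 5.5 m.
2π·r² = 190.1 m², 10·log₁₀ of that is 22.789 dB.
L_p = 99 − 22.789 = 76.21 dB.

76.2 dB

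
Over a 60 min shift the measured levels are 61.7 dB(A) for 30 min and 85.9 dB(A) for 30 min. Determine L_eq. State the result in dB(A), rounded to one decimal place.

82.9 dB(A)

L_eq = 10·log₁₀[(1/T)·Σ tᵢ·10^(Lᵢ/10)] with T = 60 min.
Σ tᵢ·10^(Lᵢ/10) = 30·10^(61.7/10) + 30·10^(85.9/10) = 1.172e+10.
L_eq = 10·log₁₀(1.172e+10/60) = 82.91 dB(A).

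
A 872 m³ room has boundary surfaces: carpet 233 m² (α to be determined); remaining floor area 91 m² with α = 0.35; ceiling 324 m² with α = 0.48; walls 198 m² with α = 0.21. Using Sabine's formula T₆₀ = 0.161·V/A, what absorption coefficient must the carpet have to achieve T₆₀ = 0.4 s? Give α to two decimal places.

Required total absorption A = 0.161·872/0.4 = 350.98 m².
Absorption from the other surfaces = 91·0.35 + 324·0.48 + 198·0.21 = 228.95 m², so the carpet must supply 122.03 m² over 233 m².
α = 122.03/233 = 0.524.

0.52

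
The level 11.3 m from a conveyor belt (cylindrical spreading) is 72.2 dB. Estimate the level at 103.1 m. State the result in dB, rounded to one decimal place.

62.6 dB

Line-source attenuation: ΔL = 10·log₁₀(r₂/r₁) = 10·log₁₀(103.1/11.3) = 9.602 dB.
L₂ = 72.2 − 10·log₁₀(103.1/11.3) = 72.2 − 9.602 = 62.60 dB.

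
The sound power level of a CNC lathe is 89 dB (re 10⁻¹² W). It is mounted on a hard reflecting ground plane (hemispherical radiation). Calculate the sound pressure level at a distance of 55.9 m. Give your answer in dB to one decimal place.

Free-field hemispherical radiation: L_p = L_w − 10·log₁₀(2π·r²), r = 55.9 m.
2π·r² = 1.963e+04 m², 10·log₁₀ of that is 42.930 dB.
L_p = 89 − 42.930 = 46.07 dB.

46.1 dB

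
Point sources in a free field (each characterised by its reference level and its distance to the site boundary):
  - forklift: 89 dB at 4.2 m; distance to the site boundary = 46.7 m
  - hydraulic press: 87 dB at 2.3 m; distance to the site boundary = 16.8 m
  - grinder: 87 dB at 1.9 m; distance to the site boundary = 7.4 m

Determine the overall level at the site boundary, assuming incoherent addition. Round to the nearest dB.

77 dB

First find each source's level at the receiver (point-source: −20·log₁₀(r/r_ref)), then combine on an intensity basis.
forklift: 89 − 20·log₁₀(46.7/4.2) = 89 − 20.92 = 68.08 dB.
hydraulic press: 87 − 20·log₁₀(16.8/2.3) = 87 − 17.27 = 69.73 dB.
grinder: 87 − 20·log₁₀(7.4/1.9) = 87 − 11.81 = 75.19 dB.
Σ 10^(L/10) = 4.886e+07 → L_total = 10·log₁₀(4.886e+07) = 76.89 dB.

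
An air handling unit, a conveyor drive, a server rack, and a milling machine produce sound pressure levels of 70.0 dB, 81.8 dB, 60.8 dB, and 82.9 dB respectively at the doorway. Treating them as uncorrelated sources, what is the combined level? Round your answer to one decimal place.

For uncorrelated sources the intensities add, so convert each level to linear form, sum, and take 10·log₁₀ of the total.
Σ 10^(L/10) = 10^(70.0/10) + 10^(81.8/10) + 10^(60.8/10) + 10^(82.9/10) = 3.575e+08.
L_total = 10·log₁₀(3.575e+08) = 85.53 dB.

85.5 dB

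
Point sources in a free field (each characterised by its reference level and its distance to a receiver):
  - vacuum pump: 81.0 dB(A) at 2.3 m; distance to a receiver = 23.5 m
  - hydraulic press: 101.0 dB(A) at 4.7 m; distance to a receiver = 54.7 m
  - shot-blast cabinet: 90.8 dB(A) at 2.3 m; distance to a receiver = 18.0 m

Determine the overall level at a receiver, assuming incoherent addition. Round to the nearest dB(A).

First find each source's level at the receiver (point-source: −20·log₁₀(r/r_ref)), then combine on an intensity basis.
vacuum pump: 81.0 − 20·log₁₀(23.5/2.3) = 81.0 − 20.19 = 60.81 dB(A).
hydraulic press: 101.0 − 20·log₁₀(54.7/4.7) = 101.0 − 21.32 = 79.68 dB(A).
shot-blast cabinet: 90.8 − 20·log₁₀(18.0/2.3) = 90.8 − 17.87 = 72.93 dB(A).
Σ 10^(L/10) = 1.138e+08 → L_total = 10·log₁₀(1.138e+08) = 80.56 dB(A).

81 dB(A)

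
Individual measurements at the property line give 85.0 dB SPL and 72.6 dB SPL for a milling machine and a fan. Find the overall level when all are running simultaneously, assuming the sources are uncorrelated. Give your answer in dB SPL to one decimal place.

For uncorrelated sources the intensities add, so convert each level to linear form, sum, and take 10·log₁₀ of the total.
Σ 10^(L/10) = 10^(85.0/10) + 10^(72.6/10) = 3.344e+08.
L_total = 10·log₁₀(3.344e+08) = 85.24 dB SPL.

85.2 dB SPL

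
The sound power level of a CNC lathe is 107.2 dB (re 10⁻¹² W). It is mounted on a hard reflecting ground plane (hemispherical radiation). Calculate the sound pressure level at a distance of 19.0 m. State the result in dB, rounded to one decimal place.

L_p = L_w − 10·log₁₀(2π·r²) with r = 19.0 m.
2π·r² = 2268 m², 10·log₁₀ of that is 33.557 dB.
L_p = 107.2 − 33.557 = 73.64 dB.

73.6 dB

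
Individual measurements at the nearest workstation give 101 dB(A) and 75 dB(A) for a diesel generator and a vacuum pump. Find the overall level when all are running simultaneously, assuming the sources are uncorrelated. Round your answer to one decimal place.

101.0 dB(A)

Incoherent sources combine by intensity addition: L_total = 10·log₁₀(Σ 10^(L_i/10)).
Σ 10^(L/10) = 10^(101/10) + 10^(75/10) = 1.262e+10.
L_total = 10·log₁₀(1.262e+10) = 101.01 dB(A).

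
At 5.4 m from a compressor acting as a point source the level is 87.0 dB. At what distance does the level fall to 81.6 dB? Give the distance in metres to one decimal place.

The 5.4 dB drop corresponds to a distance ratio of 10^(5.4/20) for a point source.
r₂ = 5.4·10^((87.0−81.6)/20) = 5.4·10^(5.4/20) = 10.06 m.

10.1 m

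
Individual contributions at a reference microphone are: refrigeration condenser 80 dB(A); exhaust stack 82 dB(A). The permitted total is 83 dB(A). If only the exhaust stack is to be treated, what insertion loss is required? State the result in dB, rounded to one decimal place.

Everything except the exhaust stack sums to 10^(80/10) = 1.000e+08 in linear terms, 80.00 dB(A).
To meet 83 dB(A) overall, the treated exhaust stack may contribute at most 10^(83/10) − 1.000e+08 = 9.953e+07, i.e. 79.98 dB(A).
Required insertion loss = 82 − 79.98 = 2.02 dB.

2.0 dB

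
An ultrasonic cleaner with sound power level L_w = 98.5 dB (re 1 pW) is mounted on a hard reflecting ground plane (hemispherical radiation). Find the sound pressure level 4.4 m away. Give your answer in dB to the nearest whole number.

L_p = L_w − 10·log₁₀(2π·r²) with r = 4.4 m.
2π·r² = 121.6 m², 10·log₁₀ of that is 20.851 dB.
L_p = 98.5 − 20.851 = 77.65 dB.

78 dB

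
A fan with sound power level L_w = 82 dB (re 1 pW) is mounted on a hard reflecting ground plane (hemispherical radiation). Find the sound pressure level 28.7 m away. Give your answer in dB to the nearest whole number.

45 dB

The power spreads over a hemisphere of area 2π·r², so L_p = L_w − 10·log₁₀(2π·r²).
2π·r² = 5175 m², 10·log₁₀ of that is 37.139 dB.
L_p = 82 − 37.139 = 44.86 dB.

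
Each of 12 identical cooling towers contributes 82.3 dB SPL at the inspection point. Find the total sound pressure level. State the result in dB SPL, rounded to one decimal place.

93.1 dB SPL

With 12 equal, uncorrelated contributions the intensity is 12× that of one unit, giving a rise of 10·log₁₀ 12.
L_total = 82.3 + 10·log₁₀(12) = 82.3 + 10.792 = 93.09 dB SPL.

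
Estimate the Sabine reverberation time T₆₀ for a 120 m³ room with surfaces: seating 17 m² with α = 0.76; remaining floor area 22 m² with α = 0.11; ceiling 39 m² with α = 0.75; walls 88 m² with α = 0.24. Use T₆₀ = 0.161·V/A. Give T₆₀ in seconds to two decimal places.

Summing Sᵢαᵢ: 17·0.76 + 22·0.11 + 39·0.75 + 88·0.24 = 65.71 m².
T₆₀ = 0.161·V/A = 0.161·120/65.71 = 0.294 s.

0.29 s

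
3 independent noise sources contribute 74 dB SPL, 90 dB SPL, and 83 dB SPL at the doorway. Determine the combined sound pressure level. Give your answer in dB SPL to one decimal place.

For uncorrelated sources the intensities add, so convert each level to linear form, sum, and take 10·log₁₀ of the total.
Σ 10^(L/10) = 10^(74/10) + 10^(90/10) + 10^(83/10) = 1.225e+09.
L_total = 10·log₁₀(1.225e+09) = 90.88 dB SPL.

90.9 dB SPL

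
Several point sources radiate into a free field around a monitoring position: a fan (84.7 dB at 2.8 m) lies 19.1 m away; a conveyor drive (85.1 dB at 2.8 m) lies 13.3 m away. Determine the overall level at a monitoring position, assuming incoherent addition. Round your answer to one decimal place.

First find each source's level at the receiver (point-source: −20·log₁₀(r/r_ref)), then combine on an intensity basis.
fan: 84.7 − 20·log₁₀(19.1/2.8) = 84.7 − 16.68 = 68.02 dB.
conveyor drive: 85.1 − 20·log₁₀(13.3/2.8) = 85.1 − 13.53 = 71.57 dB.
Σ 10^(L/10) = 2.068e+07 → L_total = 10·log₁₀(2.068e+07) = 73.16 dB.

73.2 dB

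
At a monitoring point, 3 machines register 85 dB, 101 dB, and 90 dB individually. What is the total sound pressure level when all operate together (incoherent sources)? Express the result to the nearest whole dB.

For uncorrelated sources the intensities add, so convert each level to linear form, sum, and take 10·log₁₀ of the total.
Σ 10^(L/10) = 10^(85/10) + 10^(101/10) + 10^(90/10) = 1.391e+10.
L_total = 10·log₁₀(1.391e+10) = 101.43 dB.

101 dB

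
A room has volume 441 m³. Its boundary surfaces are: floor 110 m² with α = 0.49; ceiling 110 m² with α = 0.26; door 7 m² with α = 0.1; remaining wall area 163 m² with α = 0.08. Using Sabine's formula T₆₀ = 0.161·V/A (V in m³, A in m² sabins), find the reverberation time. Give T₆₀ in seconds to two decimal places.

A = Σ Sᵢαᵢ = 110·0.49 + 110·0.26 + 7·0.1 + 163·0.08 = 96.24 m².
T₆₀ = 0.161·V/A = 0.161·441/96.24 = 0.738 s.

0.74 s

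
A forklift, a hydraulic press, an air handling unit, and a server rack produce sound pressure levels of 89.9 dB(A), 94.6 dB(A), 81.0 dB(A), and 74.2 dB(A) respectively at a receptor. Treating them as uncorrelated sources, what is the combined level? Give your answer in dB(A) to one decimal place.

96.0 dB(A)

For uncorrelated sources the intensities add, so convert each level to linear form, sum, and take 10·log₁₀ of the total.
Σ 10^(L/10) = 10^(89.9/10) + 10^(94.6/10) + 10^(81.0/10) + 10^(74.2/10) = 4.013e+09.
L_total = 10·log₁₀(4.013e+09) = 96.04 dB(A).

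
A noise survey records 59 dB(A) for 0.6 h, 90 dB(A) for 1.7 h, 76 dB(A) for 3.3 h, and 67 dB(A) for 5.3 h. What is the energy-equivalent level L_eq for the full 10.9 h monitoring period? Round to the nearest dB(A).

The energy average is taken in the linear domain: L_eq = 10·log₁₀[(Σ tᵢ·10^(Lᵢ/10))/T], T = 10.9 h.
Σ tᵢ·10^(Lᵢ/10) = 0.6·10^(59/10) + 1.7·10^(90/10) + 3.3·10^(76/10) + 5.3·10^(67/10) = 1.858e+09.
L_eq = 10·log₁₀(1.858e+09/10.9) = 82.32 dB(A).

82 dB(A)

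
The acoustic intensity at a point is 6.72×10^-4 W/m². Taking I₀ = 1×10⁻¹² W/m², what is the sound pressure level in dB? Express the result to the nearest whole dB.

88 dB

L = 10·log₁₀(I/I₀) = 10·log₁₀(6.72×10^-4/10⁻¹²) = 10·log₁₀(6.72×10^8).
L = 10·(0.8274 + 8) = 88.27 dB.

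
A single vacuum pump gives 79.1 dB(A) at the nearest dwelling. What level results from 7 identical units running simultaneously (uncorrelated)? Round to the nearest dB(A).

88 dB(A)

With 7 equal, uncorrelated contributions the intensity is 7× that of one unit, giving a rise of 10·log₁₀ 7.
L_total = 79.1 + 10·log₁₀(7) = 79.1 + 8.451 = 87.55 dB(A).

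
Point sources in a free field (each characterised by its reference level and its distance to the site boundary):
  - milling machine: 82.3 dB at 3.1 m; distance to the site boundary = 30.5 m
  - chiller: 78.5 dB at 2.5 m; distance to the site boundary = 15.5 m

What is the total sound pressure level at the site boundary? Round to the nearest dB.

First find each source's level at the receiver (point-source: −20·log₁₀(r/r_ref)), then combine on an intensity basis.
milling machine: 82.3 − 20·log₁₀(30.5/3.1) = 82.3 − 19.86 = 62.44 dB.
chiller: 78.5 − 20·log₁₀(15.5/2.5) = 78.5 − 15.85 = 62.65 dB.
Σ 10^(L/10) = 3.596e+06 → L_total = 10·log₁₀(3.596e+06) = 65.56 dB.

66 dB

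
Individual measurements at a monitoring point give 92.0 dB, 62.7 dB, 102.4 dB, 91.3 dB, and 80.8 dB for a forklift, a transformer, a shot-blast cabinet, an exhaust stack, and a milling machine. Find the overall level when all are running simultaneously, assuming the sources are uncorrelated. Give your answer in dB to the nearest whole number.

103 dB

For uncorrelated sources the intensities add, so convert each level to linear form, sum, and take 10·log₁₀ of the total.
Σ 10^(L/10) = 10^(92.0/10) + 10^(62.7/10) + 10^(102.4/10) + 10^(91.3/10) + 10^(80.8/10) = 2.043e+10.
L_total = 10·log₁₀(2.043e+10) = 103.10 dB.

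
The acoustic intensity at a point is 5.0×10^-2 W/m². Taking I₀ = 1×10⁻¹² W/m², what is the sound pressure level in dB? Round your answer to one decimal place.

I/I₀ = 5.0×10^-2/10⁻¹² = 5.0×10^10, and L = 10·log₁₀(I/I₀).
L = 10·(0.6990 + 10) = 106.99 dB.

107.0 dB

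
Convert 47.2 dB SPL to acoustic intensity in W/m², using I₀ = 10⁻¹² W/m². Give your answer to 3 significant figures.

5.25e-08 W/m²

L = 10·log₁₀(I/I₀) ⇒ I = I₀·10^(L/10) = 10⁻¹² × 10^4.72.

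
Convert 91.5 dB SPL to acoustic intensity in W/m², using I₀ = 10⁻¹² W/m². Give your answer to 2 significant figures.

0.0014 W/m²

L = 10·log₁₀(I/I₀) ⇒ I = I₀·10^(L/10) = 10⁻¹² × 10^9.15.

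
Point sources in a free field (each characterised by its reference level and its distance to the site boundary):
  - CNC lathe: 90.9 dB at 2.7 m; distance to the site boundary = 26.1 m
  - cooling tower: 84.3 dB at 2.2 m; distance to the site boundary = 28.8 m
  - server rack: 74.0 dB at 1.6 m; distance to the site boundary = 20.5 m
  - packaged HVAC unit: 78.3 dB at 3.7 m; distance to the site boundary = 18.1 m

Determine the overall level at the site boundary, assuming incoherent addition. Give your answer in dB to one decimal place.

72.5 dB

Propagate each source to the receiver with L = L_ref − 20·log₁₀(r/r_ref), then add intensities.
CNC lathe: 90.9 − 20·log₁₀(26.1/2.7) = 90.9 − 19.71 = 71.19 dB.
cooling tower: 84.3 − 20·log₁₀(28.8/2.2) = 84.3 − 22.34 = 61.96 dB.
server rack: 74.0 − 20·log₁₀(20.5/1.6) = 74.0 − 22.15 = 51.85 dB.
packaged HVAC unit: 78.3 − 20·log₁₀(18.1/3.7) = 78.3 − 13.79 = 64.51 dB.
Σ 10^(L/10) = 1.771e+07 → L_total = 10·log₁₀(1.771e+07) = 72.48 dB.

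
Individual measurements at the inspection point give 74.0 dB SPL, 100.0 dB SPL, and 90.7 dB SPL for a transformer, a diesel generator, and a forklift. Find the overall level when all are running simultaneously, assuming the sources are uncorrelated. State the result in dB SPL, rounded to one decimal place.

For uncorrelated sources the intensities add, so convert each level to linear form, sum, and take 10·log₁₀ of the total.
Σ 10^(L/10) = 10^(74.0/10) + 10^(100.0/10) + 10^(90.7/10) = 1.120e+10.
L_total = 10·log₁₀(1.120e+10) = 100.49 dB SPL.

100.5 dB SPL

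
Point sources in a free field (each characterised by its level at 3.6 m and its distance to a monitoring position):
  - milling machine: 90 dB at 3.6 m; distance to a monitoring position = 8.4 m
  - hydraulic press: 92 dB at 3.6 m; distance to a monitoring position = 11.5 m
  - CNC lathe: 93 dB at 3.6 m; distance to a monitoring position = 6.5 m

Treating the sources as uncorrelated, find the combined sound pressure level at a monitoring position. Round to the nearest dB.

90 dB

First find each source's level at the receiver (point-source: −20·log₁₀(r/r_ref)), then combine on an intensity basis.
milling machine: 90 − 20·log₁₀(8.4/3.6) = 90 − 7.36 = 82.64 dB.
hydraulic press: 92 − 20·log₁₀(11.5/3.6) = 92 − 10.09 = 81.91 dB.
CNC lathe: 93 − 20·log₁₀(6.5/3.6) = 93 − 5.13 = 87.87 dB.
Σ 10^(L/10) = 9.510e+08 → L_total = 10·log₁₀(9.510e+08) = 89.78 dB.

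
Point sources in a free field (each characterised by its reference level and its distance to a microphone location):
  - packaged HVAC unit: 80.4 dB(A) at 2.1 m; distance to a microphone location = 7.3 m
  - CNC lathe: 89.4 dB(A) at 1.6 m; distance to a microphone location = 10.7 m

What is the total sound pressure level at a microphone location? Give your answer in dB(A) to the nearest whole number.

75 dB(A)

Propagate each source to the receiver with L = L_ref − 20·log₁₀(r/r_ref), then add intensities.
packaged HVAC unit: 80.4 − 20·log₁₀(7.3/2.1) = 80.4 − 10.82 = 69.58 dB(A).
CNC lathe: 89.4 − 20·log₁₀(10.7/1.6) = 89.4 − 16.51 = 72.89 dB(A).
Σ 10^(L/10) = 2.855e+07 → L_total = 10·log₁₀(2.855e+07) = 74.56 dB(A).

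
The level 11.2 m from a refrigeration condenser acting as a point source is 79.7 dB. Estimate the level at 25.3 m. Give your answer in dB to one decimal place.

For a point source, L₂ = L₁ − 20·log₁₀(r₂/r₁).
L₂ = 79.7 − 20·log₁₀(25.3/11.2) = 79.7 − 7.078 = 72.62 dB.

72.6 dB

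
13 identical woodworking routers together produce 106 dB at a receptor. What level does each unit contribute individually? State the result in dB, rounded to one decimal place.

Dividing the total intensity by 13 lowers the level by 10·log₁₀ 13 = 11.139 dB: L₁ = 106 − 11.139.

94.9 dB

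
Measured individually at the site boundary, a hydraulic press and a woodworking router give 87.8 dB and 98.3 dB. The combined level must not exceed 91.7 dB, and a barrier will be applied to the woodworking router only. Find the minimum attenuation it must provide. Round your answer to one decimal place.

8.9 dB

The untreated sources together contribute 10^(87.8/10) = 6.026e+08, i.e. 87.80 dB.
The limit corresponds to 10^(91.7/10) = 1.479e+09; subtracting the fixed part leaves 8.765e+08 for the woodworking router, i.e. 89.43 dB.
So the woodworking router must be reduced from 98.3 to 89.43 dB: IL = 8.87 dB.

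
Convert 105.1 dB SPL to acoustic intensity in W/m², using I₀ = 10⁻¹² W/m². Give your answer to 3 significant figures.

I/I₀ = 10^(105.1/10) = 3.236e+10, so I = 3.236e+10 × 10⁻¹² W/m².

0.0324 W/m²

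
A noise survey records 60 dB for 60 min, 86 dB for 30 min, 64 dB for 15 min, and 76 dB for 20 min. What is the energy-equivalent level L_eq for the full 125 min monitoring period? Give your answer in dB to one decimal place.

80.1 dB

Weight each interval's intensity by its duration and average over T = 125 min:
Σ tᵢ·10^(Lᵢ/10) = 60·10^(60/10) + 30·10^(86/10) + 15·10^(64/10) + 20·10^(76/10) = 1.284e+10.
L_eq = 10·log₁₀(1.284e+10/125) = 80.12 dB.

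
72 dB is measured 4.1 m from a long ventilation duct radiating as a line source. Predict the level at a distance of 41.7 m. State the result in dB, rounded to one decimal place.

Cylindrical spreading from a line source gives a 10·log₁₀(r₂/r₁) drop.
L₂ = 72 − 10·log₁₀(41.7/4.1) = 72 − 10.074 = 61.93 dB.

61.9 dB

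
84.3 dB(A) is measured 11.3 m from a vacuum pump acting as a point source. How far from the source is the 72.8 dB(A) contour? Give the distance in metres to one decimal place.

Point-source spreading drops the level by 20·log₁₀(r₂/r₁); inverting, r₂/r₁ = 10^(ΔL/20).
r₂ = 11.3·10^((84.3−72.8)/20) = 11.3·10^(11.5/20) = 42.47 m.

42.5 m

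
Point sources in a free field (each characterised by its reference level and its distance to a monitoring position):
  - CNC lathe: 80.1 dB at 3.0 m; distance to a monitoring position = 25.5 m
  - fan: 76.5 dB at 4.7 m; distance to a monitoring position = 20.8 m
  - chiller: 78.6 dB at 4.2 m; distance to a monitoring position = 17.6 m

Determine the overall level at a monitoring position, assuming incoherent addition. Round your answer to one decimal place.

First find each source's level at the receiver (point-source: −20·log₁₀(r/r_ref)), then combine on an intensity basis.
CNC lathe: 80.1 − 20·log₁₀(25.5/3.0) = 80.1 − 18.59 = 61.51 dB.
fan: 76.5 − 20·log₁₀(20.8/4.7) = 76.5 − 12.92 = 63.58 dB.
chiller: 78.6 − 20·log₁₀(17.6/4.2) = 78.6 − 12.45 = 66.15 dB.
Σ 10^(L/10) = 7.822e+06 → L_total = 10·log₁₀(7.822e+06) = 68.93 dB.

68.9 dB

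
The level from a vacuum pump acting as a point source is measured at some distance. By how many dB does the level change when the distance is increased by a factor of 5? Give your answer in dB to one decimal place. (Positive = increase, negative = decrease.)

-14.0 dB

A point source loses 6 dB per doubling of distance; generally ΔL = −20·log₁₀(r₂/r₁).
ΔL = −20·log₁₀(5) = -13.98 dB.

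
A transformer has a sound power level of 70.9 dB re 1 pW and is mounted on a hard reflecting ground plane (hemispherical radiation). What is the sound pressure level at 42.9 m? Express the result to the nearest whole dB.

Free-field hemispherical radiation: L_p = L_w − 10·log₁₀(2π·r²), r = 42.9 m.
2π·r² = 1.156e+04 m², 10·log₁₀ of that is 40.631 dB.
L_p = 70.9 − 40.631 = 30.27 dB.

30 dB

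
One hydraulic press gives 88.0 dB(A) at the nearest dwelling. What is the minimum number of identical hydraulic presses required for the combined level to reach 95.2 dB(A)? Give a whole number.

6

The shortfall is 95.2 − 88.0 = 7.2 dB, and N units add 10·log₁₀ N, so need 10·log₁₀ N ≥ 7.2.
N ≥ 10^(7.2/10) = 5.248, so N = 6.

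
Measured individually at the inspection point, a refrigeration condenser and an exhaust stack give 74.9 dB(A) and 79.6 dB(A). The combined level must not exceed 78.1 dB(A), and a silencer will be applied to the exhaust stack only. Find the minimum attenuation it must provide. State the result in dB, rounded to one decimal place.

Everything except the exhaust stack sums to 10^(74.9/10) = 3.090e+07 in linear terms, 74.90 dB(A).
The limit corresponds to 10^(78.1/10) = 6.457e+07; subtracting the fixed part leaves 3.366e+07 for the exhaust stack, i.e. 75.27 dB(A).
Required insertion loss = 79.6 − 75.27 = 4.33 dB.

4.3 dB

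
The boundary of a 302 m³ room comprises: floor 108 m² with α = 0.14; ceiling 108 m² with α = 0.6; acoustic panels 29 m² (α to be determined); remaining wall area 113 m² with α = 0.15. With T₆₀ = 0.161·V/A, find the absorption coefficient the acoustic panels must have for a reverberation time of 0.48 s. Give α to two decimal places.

0.15

From T₆₀ = 0.161·V/A, the target T₆₀ = 0.48 s needs A = 0.161·302/0.48 = 101.30 m².
Absorption from the other surfaces = 108·0.14 + 108·0.6 + 113·0.15 = 96.87 m², so the acoustic panels must supply 4.43 m² over 29 m².
α = 4.43/29 = 0.153.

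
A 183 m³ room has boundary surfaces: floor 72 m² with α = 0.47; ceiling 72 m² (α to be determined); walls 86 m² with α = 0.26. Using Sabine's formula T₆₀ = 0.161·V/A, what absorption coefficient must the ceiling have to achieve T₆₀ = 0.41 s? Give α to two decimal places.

A = 0.161·V/T₆₀ = 0.161·183/0.41 = 71.86 m² sabins.
Absorption from the other surfaces = 72·0.47 + 86·0.26 = 56.20 m², so the ceiling must supply 15.66 m² over 72 m².
α = 15.66/72 = 0.218.

0.22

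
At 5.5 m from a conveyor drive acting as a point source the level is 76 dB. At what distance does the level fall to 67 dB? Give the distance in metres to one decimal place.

15.5 m

For a point source L₁ − L₂ = 20·log₁₀(r₂/r₁), so r₂ = r₁·10^((L₁−L₂)/20).
r₂ = 5.5·10^((76−67)/20) = 5.5·10^(9.0/20) = 15.50 m.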